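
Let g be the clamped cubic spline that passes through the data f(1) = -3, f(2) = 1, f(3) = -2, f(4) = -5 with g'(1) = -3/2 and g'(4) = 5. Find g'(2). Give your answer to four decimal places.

With m_i denoting the second derivative at x_i, h_i = 1, 1, 1, and Δ_i = (y_(i+1) − y_i)/h_i = 4, -3, -3:
  1·m_0 + 4·m_1 + 1·m_2 = 6(Δ_1 - Δ_0) = -42
  1·m_1 + 4·m_2 + 1·m_3 = 6(Δ_2 - Δ_1) = 0
Clamped end conditions give two more equations: 2h_0·m_0 + h_0·m_1 = 6(Δ_0 - g'(1)) = 33 and h_2·m_2 + 2h_2·m_3 = 6(g'(4) - Δ_2) = 48.
Solving: m_0 = 368/15, m_1 = -241/15, m_2 = -34/15, m_3 = 377/15.
On [2, 3], g'(t) = b_1 + 2c_1·(t - 2) + 3d_1·(t - 2)² with b_1 = Δ_1 - h_1(2m_1 + m_2)/6 = 41/15, c_1 = m_1/2 = -241/30, d_1 = (m_2 - m_1)/(6h_1) = 23/10. So g'(2) = 41/15.

2.7333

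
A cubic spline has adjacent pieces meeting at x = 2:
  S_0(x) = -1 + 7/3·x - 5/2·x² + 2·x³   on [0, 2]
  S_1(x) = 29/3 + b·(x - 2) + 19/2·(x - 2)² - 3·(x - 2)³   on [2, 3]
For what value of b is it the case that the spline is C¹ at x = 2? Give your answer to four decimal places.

S_0'(x) = 7/3 - 5·x + 6·x², so S_0'(2) = 49/3. On the right, S_1'(2) = b, so b = 49/3.

16.3333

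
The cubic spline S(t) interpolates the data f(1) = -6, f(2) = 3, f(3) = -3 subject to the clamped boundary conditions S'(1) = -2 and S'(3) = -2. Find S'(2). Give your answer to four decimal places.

Put M_i = S'' at the i-th knot. Here h = (1, 1) and Δ = (9, -6), so the interior equations h_(i-1)·M_(i-1) + 2(h_(i-1)+h_i)·M_i + h_i·M_(i+1) = 6(Δ_i − Δ_(i-1)) read
  1·M_0 + 4·M_1 + 1·M_2 = 6(Δ_1 - Δ_0) = -90
Clamped end conditions give two more equations: 2h_0·M_0 + h_0·M_1 = 6(Δ_0 - S'(1)) = 66 and h_1·M_1 + 2h_1·M_2 = 6(S'(3) - Δ_1) = 24.
Forward elimination and back-substitution give M_0 = 111/2, M_1 = -45, M_2 = 69/2.
On [2, 3], S'(t) = b_1 + 2c_1·(t - 2) + 3d_1·(t - 2)² with b_1 = Δ_1 - h_1(2M_1 + M_2)/6 = 13/4, c_1 = M_1/2 = -45/2, d_1 = (M_2 - M_1)/(6h_1) = 53/4. So S'(2) = 13/4.

3.2500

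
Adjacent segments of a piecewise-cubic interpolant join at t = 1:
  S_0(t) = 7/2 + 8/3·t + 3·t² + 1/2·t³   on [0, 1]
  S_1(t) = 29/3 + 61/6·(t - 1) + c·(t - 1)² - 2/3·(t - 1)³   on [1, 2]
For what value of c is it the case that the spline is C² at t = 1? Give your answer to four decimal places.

S_0''(t) = 6 + 3·t, so S_0''(1) = 9. On the right, S_1''(1) = 2c, so c = 9/2.

4.5000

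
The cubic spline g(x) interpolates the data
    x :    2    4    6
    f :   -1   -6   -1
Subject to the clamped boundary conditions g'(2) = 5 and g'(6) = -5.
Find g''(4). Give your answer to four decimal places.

Write M_i for g''(x_i). With h_i = 2, 2 and divided differences Δ_i = -5/2, 5/2, the continuity of g' gives the tridiagonal system
  2·M_0 + 8·M_1 + 2·M_2 = 6(Δ_1 - Δ_0) = 30
Clamped end conditions give two more equations: 2h_0·M_0 + h_0·M_1 = 6(Δ_0 - g'(2)) = -45 and h_1·M_1 + 2h_1·M_2 = 6(g'(6) - Δ_1) = -45.
Solving: M_0 = -35/2, M_1 = 25/2, M_2 = -35/2.

12.5000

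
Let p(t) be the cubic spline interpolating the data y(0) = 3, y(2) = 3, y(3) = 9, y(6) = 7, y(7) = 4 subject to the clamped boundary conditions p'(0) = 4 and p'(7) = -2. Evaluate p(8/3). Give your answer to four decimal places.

6.8622

Let m_i = p''(x_i). Step sizes h_i = 2, 1, 3, 1; slopes of the chords Δ_i = (y_(i+1) - y_i)/h_i = 0, 6, -2/3, -3.
  2·m_0 + 6·m_1 + 1·m_2 = 6(Δ_1 - Δ_0) = 36
  1·m_1 + 8·m_2 + 3·m_3 = 6(Δ_2 - Δ_1) = -40
  3·m_2 + 8·m_3 + 1·m_4 = 6(Δ_3 - Δ_2) = -14
Clamped end conditions give two more equations: 2h_0·m_0 + h_0·m_1 = 6(Δ_0 - p'(0)) = -24 and h_3·m_3 + 2h_3·m_4 = 6(p'(7) - Δ_3) = 6.
Hence m_0 = -1889/165, m_1 = 1798/165, m_2 = -214/33, m_3 = 18/55, m_4 = 156/55.
On [2, 3], p(t) = 3 + 569/165·(t - 2) + 899/165·(t - 2)² - 478/165·(t - 2)³.
With (t - 2) = 2/3: p(8/3) = 30571/4455.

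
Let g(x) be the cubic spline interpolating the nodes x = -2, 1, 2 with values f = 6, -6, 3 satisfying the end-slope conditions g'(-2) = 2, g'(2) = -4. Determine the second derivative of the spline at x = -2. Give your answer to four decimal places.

With m_i denoting the second derivative at x_i, h_i = 3, 1, and Δ_i = (y_(i+1) − y_i)/h_i = -4, 9:
  3·m_0 + 8·m_1 + 1·m_2 = 6(Δ_1 - Δ_0) = 78
Clamped end conditions give two more equations: 2h_0·m_0 + h_0·m_1 = 6(Δ_0 - g'(-2)) = -36 and h_1·m_1 + 2h_1·m_2 = 6(g'(2) - Δ_1) = -78.
Solving the tridiagonal system: m_0 = -69/4, m_1 = 45/2, m_2 = -201/4.

-17.2500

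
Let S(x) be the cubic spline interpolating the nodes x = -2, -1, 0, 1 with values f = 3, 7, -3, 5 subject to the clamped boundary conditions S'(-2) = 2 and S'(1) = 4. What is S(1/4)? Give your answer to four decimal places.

-2.1250

Let m_i = S''(x_i). Step sizes h_i = 1, 1, 1; slopes of the chords Δ_i = (y_(i+1) - y_i)/h_i = 4, -10, 8.
  1·m_0 + 4·m_1 + 1·m_2 = 6(Δ_1 - Δ_0) = -84
  1·m_1 + 4·m_2 + 1·m_3 = 6(Δ_2 - Δ_1) = 108
Clamped end conditions give two more equations: 2h_0·m_0 + h_0·m_1 = 6(Δ_0 - S'(-2)) = 12 and h_2·m_2 + 2h_2·m_3 = 6(S'(1) - Δ_2) = -24.
Solving: m_0 = 76/3, m_1 = -116/3, m_2 = 136/3, m_3 = -104/3.
On [0, 1], S(x) = -3 - 4/3·x + 68/3·x² - 40/3·x³.
With x = 1/4: S(1/4) = -17/8.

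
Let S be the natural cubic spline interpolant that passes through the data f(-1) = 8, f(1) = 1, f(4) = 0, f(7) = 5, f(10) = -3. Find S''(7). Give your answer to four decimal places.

Write M_i for S''(x_i). With h_i = 2, 3, 3, 3 and divided differences Δ_i = -7/2, -1/3, 5/3, -8/3, the continuity of S' gives the tridiagonal system
  2·M_0 + 10·M_1 + 3·M_2 = 6(Δ_1 - Δ_0) = 19
  3·M_1 + 12·M_2 + 3·M_3 = 6(Δ_2 - Δ_1) = 12
  3·M_2 + 12·M_3 + 3·M_4 = 6(Δ_3 - Δ_2) = -26
Natural end conditions: M_0 = M_4 = 0.
Solving: M_0 = 0, M_1 = 211/138, M_2 = 256/207, M_3 = -1025/414, M_4 = 0.

-2.4758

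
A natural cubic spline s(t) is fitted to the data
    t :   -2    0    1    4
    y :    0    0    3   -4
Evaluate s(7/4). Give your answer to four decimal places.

3.4491

With m_i denoting the second derivative at x_i, h_i = 2, 1, 3, and Δ_i = (y_(i+1) − y_i)/h_i = 0, 3, -7/3:
  2·m_0 + 6·m_1 + 1·m_2 = 6(Δ_1 - Δ_0) = 18
  1·m_1 + 8·m_2 + 3·m_3 = 6(Δ_2 - Δ_1) = -32
Natural end conditions: m_0 = m_3 = 0.
Forward elimination and back-substitution give m_0 = 0, m_1 = 176/47, m_2 = -210/47, m_3 = 0.
On [1, 4], s(t) = 3 + 301/141·(t - 1) - 105/47·(t - 1)² + 35/141·(t - 1)³.
With (t - 1) = 3/4: s(7/4) = 10375/3008.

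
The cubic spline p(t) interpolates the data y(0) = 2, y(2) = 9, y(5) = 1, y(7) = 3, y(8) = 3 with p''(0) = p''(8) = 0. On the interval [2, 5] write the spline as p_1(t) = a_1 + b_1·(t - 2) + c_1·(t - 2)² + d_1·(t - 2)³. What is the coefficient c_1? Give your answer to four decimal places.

Let m_i = p''(x_i). Step sizes h_i = 2, 3, 2, 1; slopes of the chords Δ_i = (y_(i+1) - y_i)/h_i = 7/2, -8/3, 1, 0.
  2·m_0 + 10·m_1 + 3·m_2 = 6(Δ_1 - Δ_0) = -37
  3·m_1 + 10·m_2 + 2·m_3 = 6(Δ_2 - Δ_1) = 22
  2·m_2 + 6·m_3 + 1·m_4 = 6(Δ_3 - Δ_2) = -6
Natural end conditions: m_0 = m_4 = 0.
Hence m_0 = 0, m_1 = -1252/253, m_2 = 1053/253, m_3 = -604/253, m_4 = 0.
On [2, 5], with p_1(t) = a_1 + b_1·(t - 2) + c_1·(t - 2)² + d_1·(t - 2)³: c_1 = m_1/2 = -626/253, d_1 = (m_2 - m_1)/(6h_1) = 2305/4554, b_1 = Δ_1 - h_1(2m_1 + m_2)/6 = 305/1518.

-2.4743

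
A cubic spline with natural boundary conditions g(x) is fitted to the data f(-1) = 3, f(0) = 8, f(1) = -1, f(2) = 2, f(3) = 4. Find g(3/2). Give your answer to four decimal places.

With M_i denoting the second derivative at x_i, h_i = 1, 1, 1, 1, and Δ_i = (y_(i+1) − y_i)/h_i = 5, -9, 3, 2:
  1·M_0 + 4·M_1 + 1·M_2 = 6(Δ_1 - Δ_0) = -84
  1·M_1 + 4·M_2 + 1·M_3 = 6(Δ_2 - Δ_1) = 72
  1·M_2 + 4·M_3 + 1·M_4 = 6(Δ_3 - Δ_2) = -6
Natural end conditions: M_0 = M_4 = 0.
Hence M_0 = 0, M_1 = -111/4, M_2 = 27, M_3 = -33/4, M_4 = 0.
On [1, 2], g(x) = -1 - 37/8·(x - 1) + 27/2·(x - 1)² - 47/8·(x - 1)³.
With (x - 1) = 1/2: g(3/2) = -43/64.

-0.6719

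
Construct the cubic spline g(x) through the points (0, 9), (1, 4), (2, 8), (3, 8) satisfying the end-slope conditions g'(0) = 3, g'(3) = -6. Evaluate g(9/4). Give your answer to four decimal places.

With M_i denoting the second derivative at x_i, h_i = 1, 1, 1, and Δ_i = (y_(i+1) − y_i)/h_i = -5, 4, 0:
  1·M_0 + 4·M_1 + 1·M_2 = 6(Δ_1 - Δ_0) = 54
  1·M_1 + 4·M_2 + 1·M_3 = 6(Δ_2 - Δ_1) = -24
Clamped end conditions give two more equations: 2h_0·M_0 + h_0·M_1 = 6(Δ_0 - g'(0)) = -48 and h_2·M_2 + 2h_2·M_3 = 6(g'(3) - Δ_2) = -36.
Solving the tridiagonal system: M_0 = -182/5, M_1 = 124/5, M_2 = -44/5, M_3 = -68/5.
On [2, 3], g(x) = 8 + 26/5·(x - 2) - 22/5·(x - 2)² - 4/5·(x - 2)³.
With (x - 2) = 1/4: g(9/4) = 721/80.

9.0125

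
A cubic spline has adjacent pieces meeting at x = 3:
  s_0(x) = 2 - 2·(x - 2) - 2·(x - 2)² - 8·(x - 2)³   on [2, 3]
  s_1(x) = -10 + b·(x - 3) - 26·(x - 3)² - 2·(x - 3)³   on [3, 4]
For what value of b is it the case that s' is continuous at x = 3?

-30

s_0'(x) = -2 - 4·(x - 2) - 24·(x - 2)², so s_0'(3) = -30. On the right, s_1'(3) = b, so b = -30.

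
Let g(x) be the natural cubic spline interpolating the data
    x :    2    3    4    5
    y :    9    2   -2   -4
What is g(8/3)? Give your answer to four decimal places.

Write M_i for g''(x_i). With h_i = 1, 1, 1 and divided differences Δ_i = -7, -4, -2, the continuity of g' gives the tridiagonal system
  1·M_0 + 4·M_1 + 1·M_2 = 6(Δ_1 - Δ_0) = 18
  1·M_1 + 4·M_2 + 1·M_3 = 6(Δ_2 - Δ_1) = 12
Natural end conditions: M_0 = M_3 = 0.
Solving the tridiagonal system: M_0 = 0, M_1 = 4, M_2 = 2, M_3 = 0.
On [2, 3], g(x) = 9 - 23/3·(x - 2) + 0·(x - 2)² + 2/3·(x - 2)³.
With (x - 2) = 2/3: g(8/3) = 331/81.

4.0864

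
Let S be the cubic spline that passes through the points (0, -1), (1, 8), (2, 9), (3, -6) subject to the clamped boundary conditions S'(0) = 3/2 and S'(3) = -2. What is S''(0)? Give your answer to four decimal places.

Put σ_i = S'' at the i-th knot. Here h = (1, 1, 1) and Δ = (9, 1, -15), so the interior equations h_(i-1)·σ_(i-1) + 2(h_(i-1)+h_i)·σ_i + h_i·σ_(i+1) = 6(Δ_i − Δ_(i-1)) read
  1·σ_0 + 4·σ_1 + 1·σ_2 = 6(Δ_1 - Δ_0) = -48
  1·σ_1 + 4·σ_2 + 1·σ_3 = 6(Δ_2 - Δ_1) = -96
Clamped end conditions give two more equations: 2h_0·σ_0 + h_0·σ_1 = 6(Δ_0 - S'(0)) = 45 and h_2·σ_2 + 2h_2·σ_3 = 6(S'(3) - Δ_2) = 78.
Solving the tridiagonal system: σ_0 = 412/15, σ_1 = -149/15, σ_2 = -536/15, σ_3 = 853/15.

27.4667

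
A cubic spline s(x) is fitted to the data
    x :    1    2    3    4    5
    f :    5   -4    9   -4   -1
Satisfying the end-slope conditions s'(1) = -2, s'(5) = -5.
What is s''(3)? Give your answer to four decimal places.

Write M_i for s''(x_i). With h_i = 1, 1, 1, 1 and divided differences Δ_i = -9, 13, -13, 3, the continuity of s' gives the tridiagonal system
  1·M_0 + 4·M_1 + 1·M_2 = 6(Δ_1 - Δ_0) = 132
  1·M_1 + 4·M_2 + 1·M_3 = 6(Δ_2 - Δ_1) = -156
  1·M_2 + 4·M_3 + 1·M_4 = 6(Δ_3 - Δ_2) = 96
Clamped end conditions give two more equations: 2h_0·M_0 + h_0·M_1 = 6(Δ_0 - s'(1)) = -42 and h_3·M_3 + 2h_3·M_4 = 6(s'(5) - Δ_3) = -48.
Solving: M_0 = -1473/28, M_1 = 885/14, M_2 = -273/4, M_3 = 753/14, M_4 = -1425/28.

-68.2500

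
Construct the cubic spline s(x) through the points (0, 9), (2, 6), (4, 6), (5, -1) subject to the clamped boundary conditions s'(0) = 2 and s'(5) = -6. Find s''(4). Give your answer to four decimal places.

-10.2609

Write M_i for s''(x_i). With h_i = 2, 2, 1 and divided differences Δ_i = -3/2, 0, -7, the continuity of s' gives the tridiagonal system
  2·M_0 + 8·M_1 + 2·M_2 = 6(Δ_1 - Δ_0) = 9
  2·M_1 + 6·M_2 + 1·M_3 = 6(Δ_2 - Δ_1) = -42
Clamped end conditions give two more equations: 2h_0·M_0 + h_0·M_1 = 6(Δ_0 - s'(0)) = -21 and h_2·M_2 + 2h_2·M_3 = 6(s'(5) - Δ_2) = 6.
Hence M_0 = -373/46, M_1 = 263/46, M_2 = -236/23, M_3 = 187/23.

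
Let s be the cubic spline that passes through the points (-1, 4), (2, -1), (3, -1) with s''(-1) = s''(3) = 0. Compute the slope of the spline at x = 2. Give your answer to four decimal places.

Write m_i for s''(x_i). With h_i = 3, 1 and divided differences Δ_i = -5/3, 0, the continuity of s' gives the tridiagonal system
  3·m_0 + 8·m_1 + 1·m_2 = 6(Δ_1 - Δ_0) = 10
Natural end conditions: m_0 = m_2 = 0.
Solving the tridiagonal system: m_0 = 0, m_1 = 5/4, m_2 = 0.
On [2, 3], s'(x) = b_1 + 2c_1·(x - 2) + 3d_1·(x - 2)² with b_1 = Δ_1 - h_1(2m_1 + m_2)/6 = -5/12, c_1 = m_1/2 = 5/8, d_1 = (m_2 - m_1)/(6h_1) = -5/24. So s'(2) = -5/12.

-0.4167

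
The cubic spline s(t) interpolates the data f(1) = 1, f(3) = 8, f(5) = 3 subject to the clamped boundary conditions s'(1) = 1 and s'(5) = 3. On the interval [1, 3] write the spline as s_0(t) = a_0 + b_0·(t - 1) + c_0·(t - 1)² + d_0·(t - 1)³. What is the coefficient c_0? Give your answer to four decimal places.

Write M_i for s''(x_i). With h_i = 2, 2 and divided differences Δ_i = 7/2, -5/2, the continuity of s' gives the tridiagonal system
  2·M_0 + 8·M_1 + 2·M_2 = 6(Δ_1 - Δ_0) = -36
Clamped end conditions give two more equations: 2h_0·M_0 + h_0·M_1 = 6(Δ_0 - s'(1)) = 15 and h_1·M_1 + 2h_1·M_2 = 6(s'(5) - Δ_1) = 33.
Forward elimination and back-substitution give M_0 = 35/4, M_1 = -10, M_2 = 53/4.
On [1, 3], with s_0(t) = a_0 + b_0·(t - 1) + c_0·(t - 1)² + d_0·(t - 1)³: c_0 = M_0/2 = 35/8, d_0 = (M_1 - M_0)/(6h_0) = -25/16, b_0 = Δ_0 - h_0(2M_0 + M_1)/6 = 1.

4.3750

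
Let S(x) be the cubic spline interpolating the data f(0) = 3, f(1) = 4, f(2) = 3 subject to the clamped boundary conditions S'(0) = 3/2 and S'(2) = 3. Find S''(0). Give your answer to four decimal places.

Write σ_i for S''(x_i). With h_i = 1, 1 and divided differences Δ_i = 1, -1, the continuity of S' gives the tridiagonal system
  1·σ_0 + 4·σ_1 + 1·σ_2 = 6(Δ_1 - Δ_0) = -12
Clamped end conditions give two more equations: 2h_0·σ_0 + h_0·σ_1 = 6(Δ_0 - S'(0)) = -3 and h_1·σ_1 + 2h_1·σ_2 = 6(S'(2) - Δ_1) = 24.
Solving: σ_0 = 9/4, σ_1 = -15/2, σ_2 = 63/4.

2.2500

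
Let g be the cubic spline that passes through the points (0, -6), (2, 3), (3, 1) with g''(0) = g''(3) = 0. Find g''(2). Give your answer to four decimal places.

With M_i denoting the second derivative at x_i, h_i = 2, 1, and Δ_i = (y_(i+1) − y_i)/h_i = 9/2, -2:
  2·M_0 + 6·M_1 + 1·M_2 = 6(Δ_1 - Δ_0) = -39
Natural end conditions: M_0 = M_2 = 0.
Solving the tridiagonal system: M_0 = 0, M_1 = -13/2, M_2 = 0.

-6.5000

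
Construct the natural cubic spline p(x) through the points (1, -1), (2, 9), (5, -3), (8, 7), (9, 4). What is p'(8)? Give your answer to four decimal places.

-0.2660

Put M_i = p'' at the i-th knot. Here h = (1, 3, 3, 1) and Δ = (10, -4, 10/3, -3), so the interior equations h_(i-1)·M_(i-1) + 2(h_(i-1)+h_i)·M_i + h_i·M_(i+1) = 6(Δ_i − Δ_(i-1)) read
  1·M_0 + 8·M_1 + 3·M_2 = 6(Δ_1 - Δ_0) = -84
  3·M_1 + 12·M_2 + 3·M_3 = 6(Δ_2 - Δ_1) = 44
  3·M_2 + 8·M_3 + 1·M_4 = 6(Δ_3 - Δ_2) = -38
Natural end conditions: M_0 = M_4 = 0.
Forward elimination and back-substitution give M_0 = 0, M_1 = -1451/104, M_2 = 359/39, M_3 = -853/104, M_4 = 0.
On [8, 9], p'(x) = b_3 + 2c_3·(x - 8) + 3d_3·(x - 8)² with b_3 = Δ_3 - h_3(2M_3 + M_4)/6 = -83/312, c_3 = M_3/2 = -853/208, d_3 = (M_4 - M_3)/(6h_3) = 853/624. So p'(8) = -83/312.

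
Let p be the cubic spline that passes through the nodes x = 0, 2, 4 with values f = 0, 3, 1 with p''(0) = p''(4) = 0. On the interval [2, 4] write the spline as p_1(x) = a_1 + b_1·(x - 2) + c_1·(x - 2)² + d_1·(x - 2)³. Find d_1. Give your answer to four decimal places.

0.1563

Let σ_i = p''(x_i). Step sizes h_i = 2, 2; slopes of the chords Δ_i = (y_(i+1) - y_i)/h_i = 3/2, -1.
  2·σ_0 + 8·σ_1 + 2·σ_2 = 6(Δ_1 - Δ_0) = -15
Natural end conditions: σ_0 = σ_2 = 0.
Forward elimination and back-substitution give σ_0 = 0, σ_1 = -15/8, σ_2 = 0.
On [2, 4], with p_1(x) = a_1 + b_1·(x - 2) + c_1·(x - 2)² + d_1·(x - 2)³: c_1 = σ_1/2 = -15/16, d_1 = (σ_2 - σ_1)/(6h_1) = 5/32, b_1 = Δ_1 - h_1(2σ_1 + σ_2)/6 = 1/4.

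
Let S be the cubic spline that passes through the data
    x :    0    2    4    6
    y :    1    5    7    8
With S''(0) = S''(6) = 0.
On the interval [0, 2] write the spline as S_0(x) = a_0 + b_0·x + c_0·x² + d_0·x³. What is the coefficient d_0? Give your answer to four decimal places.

Let M_i = S''(x_i). Step sizes h_i = 2, 2, 2; slopes of the chords Δ_i = (y_(i+1) - y_i)/h_i = 2, 1, 1/2.
  2·M_0 + 8·M_1 + 2·M_2 = 6(Δ_1 - Δ_0) = -6
  2·M_1 + 8·M_2 + 2·M_3 = 6(Δ_2 - Δ_1) = -3
Natural end conditions: M_0 = M_3 = 0.
Solving the tridiagonal system: M_0 = 0, M_1 = -7/10, M_2 = -1/5, M_3 = 0.
On [0, 2], with S_0(x) = a_0 + b_0·x + c_0·x² + d_0·x³: c_0 = M_0/2 = 0, d_0 = (M_1 - M_0)/(6h_0) = -7/120, b_0 = Δ_0 - h_0(2M_0 + M_1)/6 = 67/30.

-0.0583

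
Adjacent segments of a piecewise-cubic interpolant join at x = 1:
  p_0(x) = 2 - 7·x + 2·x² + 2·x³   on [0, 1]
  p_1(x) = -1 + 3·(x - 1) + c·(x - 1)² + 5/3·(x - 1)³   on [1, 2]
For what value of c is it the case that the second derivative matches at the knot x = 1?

p_0''(x) = 4 + 12·x, so p_0''(1) = 16. On the right, p_1''(1) = 2c, so c = 8.

8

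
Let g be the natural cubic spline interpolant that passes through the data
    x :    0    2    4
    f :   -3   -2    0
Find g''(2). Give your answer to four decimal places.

0.3750

Write M_i for g''(x_i). With h_i = 2, 2 and divided differences Δ_i = 1/2, 1, the continuity of g' gives the tridiagonal system
  2·M_0 + 8·M_1 + 2·M_2 = 6(Δ_1 - Δ_0) = 3
Natural end conditions: M_0 = M_2 = 0.
Forward elimination and back-substitution give M_0 = 0, M_1 = 3/8, M_2 = 0.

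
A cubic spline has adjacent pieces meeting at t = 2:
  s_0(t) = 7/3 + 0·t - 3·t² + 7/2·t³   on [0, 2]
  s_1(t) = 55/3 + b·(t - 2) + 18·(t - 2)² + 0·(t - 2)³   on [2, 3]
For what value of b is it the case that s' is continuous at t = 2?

s_0'(t) = 0 - 6·t + 21/2·t², so s_0'(2) = 30. On the right, s_1'(2) = b, so b = 30.

30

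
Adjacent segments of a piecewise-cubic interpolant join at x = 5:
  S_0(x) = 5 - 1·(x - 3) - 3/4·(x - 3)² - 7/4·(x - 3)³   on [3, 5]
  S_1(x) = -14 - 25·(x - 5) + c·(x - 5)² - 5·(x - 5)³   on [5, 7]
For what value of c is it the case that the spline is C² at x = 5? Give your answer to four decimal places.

-11.2500

S_0''(x) = -3/2 - 21/2·(x - 3), so S_0''(5) = -45/2. On the right, S_1''(5) = 2c, so c = -45/4.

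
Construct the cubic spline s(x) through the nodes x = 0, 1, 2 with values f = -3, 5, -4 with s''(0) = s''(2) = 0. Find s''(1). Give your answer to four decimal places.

-25.5000

Write σ_i for s''(x_i). With h_i = 1, 1 and divided differences Δ_i = 8, -9, the continuity of s' gives the tridiagonal system
  1·σ_0 + 4·σ_1 + 1·σ_2 = 6(Δ_1 - Δ_0) = -102
Natural end conditions: σ_0 = σ_2 = 0.
Hence σ_0 = 0, σ_1 = -51/2, σ_2 = 0.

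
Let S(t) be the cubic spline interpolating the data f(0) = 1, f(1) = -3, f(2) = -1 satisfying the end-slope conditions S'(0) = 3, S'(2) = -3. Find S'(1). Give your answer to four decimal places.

-1.5000

With σ_i denoting the second derivative at x_i, h_i = 1, 1, and Δ_i = (y_(i+1) − y_i)/h_i = -4, 2:
  1·σ_0 + 4·σ_1 + 1·σ_2 = 6(Δ_1 - Δ_0) = 36
Clamped end conditions give two more equations: 2h_0·σ_0 + h_0·σ_1 = 6(Δ_0 - S'(0)) = -42 and h_1·σ_1 + 2h_1·σ_2 = 6(S'(2) - Δ_1) = -30.
Forward elimination and back-substitution give σ_0 = -33, σ_1 = 24, σ_2 = -27.
On [1, 2], S'(t) = b_1 + 2c_1·(t - 1) + 3d_1·(t - 1)² with b_1 = Δ_1 - h_1(2σ_1 + σ_2)/6 = -3/2, c_1 = σ_1/2 = 12, d_1 = (σ_2 - σ_1)/(6h_1) = -17/2. So S'(1) = -3/2.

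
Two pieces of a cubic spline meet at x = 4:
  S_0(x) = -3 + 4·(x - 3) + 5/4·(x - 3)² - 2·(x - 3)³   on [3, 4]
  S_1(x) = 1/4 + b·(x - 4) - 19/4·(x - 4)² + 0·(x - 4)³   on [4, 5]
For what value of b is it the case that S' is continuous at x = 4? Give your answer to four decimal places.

S_0'(x) = 4 + 5/2·(x - 3) - 6·(x - 3)², so S_0'(4) = 1/2. On the right, S_1'(4) = b, so b = 1/2.

0.5000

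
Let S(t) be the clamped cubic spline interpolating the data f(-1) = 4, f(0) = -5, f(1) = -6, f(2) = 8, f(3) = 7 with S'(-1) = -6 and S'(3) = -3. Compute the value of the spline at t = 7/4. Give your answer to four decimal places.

5.1445

Write m_i for S''(x_i). With h_i = 1, 1, 1, 1 and divided differences Δ_i = -9, -1, 14, -1, the continuity of S' gives the tridiagonal system
  1·m_0 + 4·m_1 + 1·m_2 = 6(Δ_1 - Δ_0) = 48
  1·m_1 + 4·m_2 + 1·m_3 = 6(Δ_2 - Δ_1) = 90
  1·m_2 + 4·m_3 + 1·m_4 = 6(Δ_3 - Δ_2) = -90
Clamped end conditions give two more equations: 2h_0·m_0 + h_0·m_1 = 6(Δ_0 - S'(-1)) = -18 and h_3·m_3 + 2h_3·m_4 = 6(S'(3) - Δ_3) = -12.
Solving: m_0 = -183/14, m_1 = 57/7, m_2 = 57/2, m_3 = -225/7, m_4 = 141/14.
On [1, 2], S(t) = -6 + 69/7·(t - 1) + 57/4·(t - 1)² - 283/28·(t - 1)³.
With (t - 1) = 3/4: S(7/4) = 1317/256.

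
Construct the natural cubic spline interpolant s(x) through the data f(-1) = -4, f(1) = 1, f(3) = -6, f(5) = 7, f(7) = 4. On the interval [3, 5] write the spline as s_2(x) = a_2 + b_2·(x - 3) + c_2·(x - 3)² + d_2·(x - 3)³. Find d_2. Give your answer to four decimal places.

-1.7054

With M_i denoting the second derivative at x_i, h_i = 2, 2, 2, 2, and Δ_i = (y_(i+1) − y_i)/h_i = 5/2, -7/2, 13/2, -3/2:
  2·M_0 + 8·M_1 + 2·M_2 = 6(Δ_1 - Δ_0) = -36
  2·M_1 + 8·M_2 + 2·M_3 = 6(Δ_2 - Δ_1) = 60
  2·M_2 + 8·M_3 + 2·M_4 = 6(Δ_3 - Δ_2) = -48
Natural end conditions: M_0 = M_4 = 0.
Solving the tridiagonal system: M_0 = 0, M_1 = -207/28, M_2 = 81/7, M_3 = -249/28, M_4 = 0.
On [3, 5], with s_2(x) = a_2 + b_2·(x - 3) + c_2·(x - 3)² + d_2·(x - 3)³: c_2 = M_2/2 = 81/14, d_2 = (M_3 - M_2)/(6h_2) = -191/112, b_2 = Δ_2 - h_2(2M_2 + M_3)/6 = 7/4.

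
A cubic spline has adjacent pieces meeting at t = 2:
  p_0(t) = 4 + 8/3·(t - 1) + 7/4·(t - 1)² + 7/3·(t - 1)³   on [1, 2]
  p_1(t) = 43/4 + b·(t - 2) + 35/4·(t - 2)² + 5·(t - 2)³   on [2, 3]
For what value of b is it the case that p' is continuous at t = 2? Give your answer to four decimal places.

p_0'(t) = 8/3 + 7/2·(t - 1) + 7·(t - 1)², so p_0'(2) = 79/6. On the right, p_1'(2) = b, so b = 79/6.

13.1667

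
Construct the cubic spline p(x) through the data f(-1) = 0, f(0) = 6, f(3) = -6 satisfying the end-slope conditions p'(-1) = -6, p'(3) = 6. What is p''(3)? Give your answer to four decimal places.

Let m_i = p''(x_i). Step sizes h_i = 1, 3; slopes of the chords Δ_i = (y_(i+1) - y_i)/h_i = 6, -4.
  1·m_0 + 8·m_1 + 3·m_2 = 6(Δ_1 - Δ_0) = -60
Clamped end conditions give two more equations: 2h_0·m_0 + h_0·m_1 = 6(Δ_0 - p'(-1)) = 72 and h_1·m_1 + 2h_1·m_2 = 6(p'(3) - Δ_1) = 60.
Forward elimination and back-substitution give m_0 = 93/2, m_1 = -21, m_2 = 41/2.

20.5000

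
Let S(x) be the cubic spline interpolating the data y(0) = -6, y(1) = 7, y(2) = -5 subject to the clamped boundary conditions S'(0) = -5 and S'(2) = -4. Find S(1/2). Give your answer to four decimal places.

Write σ_i for S''(x_i). With h_i = 1, 1 and divided differences Δ_i = 13, -12, the continuity of S' gives the tridiagonal system
  1·σ_0 + 4·σ_1 + 1·σ_2 = 6(Δ_1 - Δ_0) = -150
Clamped end conditions give two more equations: 2h_0·σ_0 + h_0·σ_1 = 6(Δ_0 - S'(0)) = 108 and h_1·σ_1 + 2h_1·σ_2 = 6(S'(2) - Δ_1) = 48.
Solving the tridiagonal system: σ_0 = 92, σ_1 = -76, σ_2 = 62.
On [0, 1], S(x) = -6 - 5·x + 46·x² - 28·x³.
With x = 1/2: S(1/2) = -1/2.

-0.5000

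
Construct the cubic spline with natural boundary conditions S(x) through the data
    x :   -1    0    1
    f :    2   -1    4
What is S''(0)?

12

Put m_i = S'' at the i-th knot. Here h = (1, 1) and Δ = (-3, 5), so the interior equations h_(i-1)·m_(i-1) + 2(h_(i-1)+h_i)·m_i + h_i·m_(i+1) = 6(Δ_i − Δ_(i-1)) read
  1·m_0 + 4·m_1 + 1·m_2 = 6(Δ_1 - Δ_0) = 48
Natural end conditions: m_0 = m_2 = 0.
Hence m_0 = 0, m_1 = 12, m_2 = 0.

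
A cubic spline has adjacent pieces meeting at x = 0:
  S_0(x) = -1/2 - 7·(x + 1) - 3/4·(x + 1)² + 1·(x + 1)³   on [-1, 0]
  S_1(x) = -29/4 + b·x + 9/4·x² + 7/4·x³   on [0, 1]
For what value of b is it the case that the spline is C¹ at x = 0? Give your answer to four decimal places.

-5.5000

S_0'(x) = -7 - 3/2·(x + 1) + 3·(x + 1)², so S_0'(0) = -11/2. On the right, S_1'(0) = b, so b = -11/2.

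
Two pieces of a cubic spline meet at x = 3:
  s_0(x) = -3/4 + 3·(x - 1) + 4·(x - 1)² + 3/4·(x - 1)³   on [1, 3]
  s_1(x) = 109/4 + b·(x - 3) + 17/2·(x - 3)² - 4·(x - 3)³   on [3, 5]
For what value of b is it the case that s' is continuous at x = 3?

28

s_0'(x) = 3 + 8·(x - 1) + 9/4·(x - 1)², so s_0'(3) = 28. On the right, s_1'(3) = b, so b = 28.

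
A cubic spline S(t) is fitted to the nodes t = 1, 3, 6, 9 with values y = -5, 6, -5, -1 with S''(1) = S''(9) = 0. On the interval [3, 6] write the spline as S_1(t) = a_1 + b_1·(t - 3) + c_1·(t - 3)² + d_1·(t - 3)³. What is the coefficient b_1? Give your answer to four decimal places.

Put M_i = S'' at the i-th knot. Here h = (2, 3, 3) and Δ = (11/2, -11/3, 4/3), so the interior equations h_(i-1)·M_(i-1) + 2(h_(i-1)+h_i)·M_i + h_i·M_(i+1) = 6(Δ_i − Δ_(i-1)) read
  2·M_0 + 10·M_1 + 3·M_2 = 6(Δ_1 - Δ_0) = -55
  3·M_1 + 12·M_2 + 3·M_3 = 6(Δ_2 - Δ_1) = 30
Natural end conditions: M_0 = M_3 = 0.
Solving: M_0 = 0, M_1 = -250/37, M_2 = 155/37, M_3 = 0.
On [3, 6], with S_1(t) = a_1 + b_1·(t - 3) + c_1·(t - 3)² + d_1·(t - 3)³: c_1 = M_1/2 = -125/37, d_1 = (M_2 - M_1)/(6h_1) = 45/74, b_1 = Δ_1 - h_1(2M_1 + M_2)/6 = 221/222.

0.9955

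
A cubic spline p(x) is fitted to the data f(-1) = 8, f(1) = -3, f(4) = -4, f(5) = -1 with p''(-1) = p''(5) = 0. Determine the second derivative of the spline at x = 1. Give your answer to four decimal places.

Let M_i = p''(x_i). Step sizes h_i = 2, 3, 1; slopes of the chords Δ_i = (y_(i+1) - y_i)/h_i = -11/2, -1/3, 3.
  2·M_0 + 10·M_1 + 3·M_2 = 6(Δ_1 - Δ_0) = 31
  3·M_1 + 8·M_2 + 1·M_3 = 6(Δ_2 - Δ_1) = 20
Natural end conditions: M_0 = M_3 = 0.
Forward elimination and back-substitution give M_0 = 0, M_1 = 188/71, M_2 = 107/71, M_3 = 0.

2.6479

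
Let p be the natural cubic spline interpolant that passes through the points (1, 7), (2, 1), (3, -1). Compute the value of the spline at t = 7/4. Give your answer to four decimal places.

2.1719

With M_i denoting the second derivative at x_i, h_i = 1, 1, and Δ_i = (y_(i+1) − y_i)/h_i = -6, -2:
  1·M_0 + 4·M_1 + 1·M_2 = 6(Δ_1 - Δ_0) = 24
Natural end conditions: M_0 = M_2 = 0.
Solving the tridiagonal system: M_0 = 0, M_1 = 6, M_2 = 0.
On [1, 2], p(t) = 7 - 7·(t - 1) + 0·(t - 1)² + 1·(t - 1)³.
With (t - 1) = 3/4: p(7/4) = 139/64.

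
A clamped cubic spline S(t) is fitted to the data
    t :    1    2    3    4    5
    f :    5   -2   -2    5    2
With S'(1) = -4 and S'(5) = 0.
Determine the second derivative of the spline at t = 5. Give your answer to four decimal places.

Let M_i = S''(x_i). Step sizes h_i = 1, 1, 1, 1; slopes of the chords Δ_i = (y_(i+1) - y_i)/h_i = -7, 0, 7, -3.
  1·M_0 + 4·M_1 + 1·M_2 = 6(Δ_1 - Δ_0) = 42
  1·M_1 + 4·M_2 + 1·M_3 = 6(Δ_2 - Δ_1) = 42
  1·M_2 + 4·M_3 + 1·M_4 = 6(Δ_3 - Δ_2) = -60
Clamped end conditions give two more equations: 2h_0·M_0 + h_0·M_1 = 6(Δ_0 - S'(1)) = -18 and h_3·M_3 + 2h_3·M_4 = 6(S'(5) - Δ_3) = 18.
Hence M_0 = -401/28, M_1 = 149/14, M_2 = 55/4, M_3 = -331/14, M_4 = 583/28.

20.8214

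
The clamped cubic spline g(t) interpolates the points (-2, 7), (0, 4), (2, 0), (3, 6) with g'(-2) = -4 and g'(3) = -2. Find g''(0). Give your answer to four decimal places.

-5.8478

Let M_i = g''(x_i). Step sizes h_i = 2, 2, 1; slopes of the chords Δ_i = (y_(i+1) - y_i)/h_i = -3/2, -2, 6.
  2·M_0 + 8·M_1 + 2·M_2 = 6(Δ_1 - Δ_0) = -3
  2·M_1 + 6·M_2 + 1·M_3 = 6(Δ_2 - Δ_1) = 48
Clamped end conditions give two more equations: 2h_0·M_0 + h_0·M_1 = 6(Δ_0 - g'(-2)) = 15 and h_2·M_2 + 2h_2·M_3 = 6(g'(3) - Δ_2) = -48.
Solving: M_0 = 307/46, M_1 = -269/46, M_2 = 350/23, M_3 = -727/23.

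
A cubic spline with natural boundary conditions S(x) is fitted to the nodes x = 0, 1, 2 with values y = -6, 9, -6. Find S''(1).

Put σ_i = S'' at the i-th knot. Here h = (1, 1) and Δ = (15, -15), so the interior equations h_(i-1)·σ_(i-1) + 2(h_(i-1)+h_i)·σ_i + h_i·σ_(i+1) = 6(Δ_i − Δ_(i-1)) read
  1·σ_0 + 4·σ_1 + 1·σ_2 = 6(Δ_1 - Δ_0) = -180
Natural end conditions: σ_0 = σ_2 = 0.
Solving: σ_0 = 0, σ_1 = -45, σ_2 = 0.

-45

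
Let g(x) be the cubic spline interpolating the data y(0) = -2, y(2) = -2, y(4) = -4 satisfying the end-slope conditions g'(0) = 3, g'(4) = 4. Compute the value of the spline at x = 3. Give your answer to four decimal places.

Write M_i for g''(x_i). With h_i = 2, 2 and divided differences Δ_i = 0, -1, the continuity of g' gives the tridiagonal system
  2·M_0 + 8·M_1 + 2·M_2 = 6(Δ_1 - Δ_0) = -6
Clamped end conditions give two more equations: 2h_0·M_0 + h_0·M_1 = 6(Δ_0 - g'(0)) = -18 and h_1·M_1 + 2h_1·M_2 = 6(g'(4) - Δ_1) = 30.
Solving the tridiagonal system: M_0 = -7/2, M_1 = -2, M_2 = 17/2.
On [2, 4], g(x) = -2 - 5/2·(x - 2) - 1·(x - 2)² + 7/8·(x - 2)³.
With (x - 2) = 1: g(3) = -37/8.

-4.6250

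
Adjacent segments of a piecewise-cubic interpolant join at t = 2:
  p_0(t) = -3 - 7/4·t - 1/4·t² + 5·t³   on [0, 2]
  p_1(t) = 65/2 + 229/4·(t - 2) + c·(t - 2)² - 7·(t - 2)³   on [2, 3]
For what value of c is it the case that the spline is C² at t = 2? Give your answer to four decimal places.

29.7500

p_0''(t) = -1/2 + 30·t, so p_0''(2) = 119/2. On the right, p_1''(2) = 2c, so c = 119/4.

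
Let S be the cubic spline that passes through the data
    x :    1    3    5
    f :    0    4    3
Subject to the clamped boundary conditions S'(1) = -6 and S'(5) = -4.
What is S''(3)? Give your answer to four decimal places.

-4.7500

With m_i denoting the second derivative at x_i, h_i = 2, 2, and Δ_i = (y_(i+1) − y_i)/h_i = 2, -1/2:
  2·m_0 + 8·m_1 + 2·m_2 = 6(Δ_1 - Δ_0) = -15
Clamped end conditions give two more equations: 2h_0·m_0 + h_0·m_1 = 6(Δ_0 - S'(1)) = 48 and h_1·m_1 + 2h_1·m_2 = 6(S'(5) - Δ_1) = -21.
Solving the tridiagonal system: m_0 = 115/8, m_1 = -19/4, m_2 = -23/8.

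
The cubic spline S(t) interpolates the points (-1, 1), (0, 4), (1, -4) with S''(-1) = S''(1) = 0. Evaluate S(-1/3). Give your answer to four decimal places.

Put σ_i = S'' at the i-th knot. Here h = (1, 1) and Δ = (3, -8), so the interior equations h_(i-1)·σ_(i-1) + 2(h_(i-1)+h_i)·σ_i + h_i·σ_(i+1) = 6(Δ_i − Δ_(i-1)) read
  1·σ_0 + 4·σ_1 + 1·σ_2 = 6(Δ_1 - Δ_0) = -66
Natural end conditions: σ_0 = σ_2 = 0.
Solving the tridiagonal system: σ_0 = 0, σ_1 = -33/2, σ_2 = 0.
On [-1, 0], S(t) = 1 + 23/4·(t + 1) + 0·(t + 1)² - 11/4·(t + 1)³.
With (t + 1) = 2/3: S(-1/3) = 217/54.

4.0185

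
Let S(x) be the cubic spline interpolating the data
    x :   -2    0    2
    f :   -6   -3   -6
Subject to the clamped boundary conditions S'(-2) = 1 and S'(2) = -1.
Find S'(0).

0

Let m_i = S''(x_i). Step sizes h_i = 2, 2; slopes of the chords Δ_i = (y_(i+1) - y_i)/h_i = 3/2, -3/2.
  2·m_0 + 8·m_1 + 2·m_2 = 6(Δ_1 - Δ_0) = -18
Clamped end conditions give two more equations: 2h_0·m_0 + h_0·m_1 = 6(Δ_0 - S'(-2)) = 3 and h_1·m_1 + 2h_1·m_2 = 6(S'(2) - Δ_1) = 3.
Solving: m_0 = 5/2, m_1 = -7/2, m_2 = 5/2.
On [0, 2], S'(x) = b_1 + 2c_1·x + 3d_1·x² with b_1 = Δ_1 - h_1(2m_1 + m_2)/6 = 0, c_1 = m_1/2 = -7/4, d_1 = (m_2 - m_1)/(6h_1) = 1/2. So S'(0) = 0.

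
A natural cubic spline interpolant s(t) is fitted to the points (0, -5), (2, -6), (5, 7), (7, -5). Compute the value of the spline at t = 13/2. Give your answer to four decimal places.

With M_i denoting the second derivative at x_i, h_i = 2, 3, 2, and Δ_i = (y_(i+1) − y_i)/h_i = -1/2, 13/3, -6:
  2·M_0 + 10·M_1 + 3·M_2 = 6(Δ_1 - Δ_0) = 29
  3·M_1 + 10·M_2 + 2·M_3 = 6(Δ_2 - Δ_1) = -62
Natural end conditions: M_0 = M_3 = 0.
Solving: M_0 = 0, M_1 = 68/13, M_2 = -101/13, M_3 = 0.
On [5, 7], s(t) = 7 - 32/39·(t - 5) - 101/26·(t - 5)² + 101/156·(t - 5)³.
With (t - 5) = 3/2: s(13/2) = -327/416.

-0.7861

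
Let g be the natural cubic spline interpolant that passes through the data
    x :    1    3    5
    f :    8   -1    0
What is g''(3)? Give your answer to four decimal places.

3.7500

Put m_i = g'' at the i-th knot. Here h = (2, 2) and Δ = (-9/2, 1/2), so the interior equations h_(i-1)·m_(i-1) + 2(h_(i-1)+h_i)·m_i + h_i·m_(i+1) = 6(Δ_i − Δ_(i-1)) read
  2·m_0 + 8·m_1 + 2·m_2 = 6(Δ_1 - Δ_0) = 30
Natural end conditions: m_0 = m_2 = 0.
Forward elimination and back-substitution give m_0 = 0, m_1 = 15/4, m_2 = 0.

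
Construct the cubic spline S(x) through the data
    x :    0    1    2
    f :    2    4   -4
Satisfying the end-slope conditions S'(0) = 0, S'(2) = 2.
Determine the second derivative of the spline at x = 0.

Let σ_i = S''(x_i). Step sizes h_i = 1, 1; slopes of the chords Δ_i = (y_(i+1) - y_i)/h_i = 2, -8.
  1·σ_0 + 4·σ_1 + 1·σ_2 = 6(Δ_1 - Δ_0) = -60
Clamped end conditions give two more equations: 2h_0·σ_0 + h_0·σ_1 = 6(Δ_0 - S'(0)) = 12 and h_1·σ_1 + 2h_1·σ_2 = 6(S'(2) - Δ_1) = 60.
Solving: σ_0 = 22, σ_1 = -32, σ_2 = 46.

22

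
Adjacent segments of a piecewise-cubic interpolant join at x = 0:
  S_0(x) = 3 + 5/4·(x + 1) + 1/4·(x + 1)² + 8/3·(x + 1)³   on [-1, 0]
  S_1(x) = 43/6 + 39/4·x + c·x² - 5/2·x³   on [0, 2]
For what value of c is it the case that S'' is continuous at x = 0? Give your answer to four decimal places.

S_0''(x) = 1/2 + 16·(x + 1), so S_0''(0) = 33/2. On the right, S_1''(0) = 2c, so c = 33/4.

8.2500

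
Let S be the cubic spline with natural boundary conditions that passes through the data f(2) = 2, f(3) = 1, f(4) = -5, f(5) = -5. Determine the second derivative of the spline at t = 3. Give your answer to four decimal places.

-10.4000

Put M_i = S'' at the i-th knot. Here h = (1, 1, 1) and Δ = (-1, -6, 0), so the interior equations h_(i-1)·M_(i-1) + 2(h_(i-1)+h_i)·M_i + h_i·M_(i+1) = 6(Δ_i − Δ_(i-1)) read
  1·M_0 + 4·M_1 + 1·M_2 = 6(Δ_1 - Δ_0) = -30
  1·M_1 + 4·M_2 + 1·M_3 = 6(Δ_2 - Δ_1) = 36
Natural end conditions: M_0 = M_3 = 0.
Hence M_0 = 0, M_1 = -52/5, M_2 = 58/5, M_3 = 0.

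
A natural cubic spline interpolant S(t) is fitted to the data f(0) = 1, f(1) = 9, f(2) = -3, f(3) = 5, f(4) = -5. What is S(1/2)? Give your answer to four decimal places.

Let M_i = S''(x_i). Step sizes h_i = 1, 1, 1, 1; slopes of the chords Δ_i = (y_(i+1) - y_i)/h_i = 8, -12, 8, -10.
  1·M_0 + 4·M_1 + 1·M_2 = 6(Δ_1 - Δ_0) = -120
  1·M_1 + 4·M_2 + 1·M_3 = 6(Δ_2 - Δ_1) = 120
  1·M_2 + 4·M_3 + 1·M_4 = 6(Δ_3 - Δ_2) = -108
Natural end conditions: M_0 = M_4 = 0.
Forward elimination and back-substitution give M_0 = 0, M_1 = -597/14, M_2 = 354/7, M_3 = -555/14, M_4 = 0.
On [0, 1], S(t) = 1 + 423/28·t + 0·t² - 199/28·t³.
With t = 1/2: S(1/2) = 1717/224.

7.6652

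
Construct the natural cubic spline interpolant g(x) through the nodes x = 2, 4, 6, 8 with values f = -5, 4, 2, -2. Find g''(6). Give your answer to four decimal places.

Write M_i for g''(x_i). With h_i = 2, 2, 2 and divided differences Δ_i = 9/2, -1, -2, the continuity of g' gives the tridiagonal system
  2·M_0 + 8·M_1 + 2·M_2 = 6(Δ_1 - Δ_0) = -33
  2·M_1 + 8·M_2 + 2·M_3 = 6(Δ_2 - Δ_1) = -6
Natural end conditions: M_0 = M_3 = 0.
Hence M_0 = 0, M_1 = -21/5, M_2 = 3/10, M_3 = 0.

0.3000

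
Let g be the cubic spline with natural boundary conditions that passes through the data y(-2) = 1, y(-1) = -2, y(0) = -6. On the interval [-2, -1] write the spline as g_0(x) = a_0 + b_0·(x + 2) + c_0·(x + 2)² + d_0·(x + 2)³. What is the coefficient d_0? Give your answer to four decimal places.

With M_i denoting the second derivative at x_i, h_i = 1, 1, and Δ_i = (y_(i+1) − y_i)/h_i = -3, -4:
  1·M_0 + 4·M_1 + 1·M_2 = 6(Δ_1 - Δ_0) = -6
Natural end conditions: M_0 = M_2 = 0.
Solving: M_0 = 0, M_1 = -3/2, M_2 = 0.
On [-2, -1], with g_0(x) = a_0 + b_0·(x + 2) + c_0·(x + 2)² + d_0·(x + 2)³: c_0 = M_0/2 = 0, d_0 = (M_1 - M_0)/(6h_0) = -1/4, b_0 = Δ_0 - h_0(2M_0 + M_1)/6 = -11/4.

-0.2500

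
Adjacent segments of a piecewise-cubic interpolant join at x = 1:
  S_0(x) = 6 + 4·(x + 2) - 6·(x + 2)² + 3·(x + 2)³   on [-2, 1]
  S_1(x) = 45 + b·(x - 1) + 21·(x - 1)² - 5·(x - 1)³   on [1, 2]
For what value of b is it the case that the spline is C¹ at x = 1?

49

S_0'(x) = 4 - 12·(x + 2) + 9·(x + 2)², so S_0'(1) = 49. On the right, S_1'(1) = b, so b = 49.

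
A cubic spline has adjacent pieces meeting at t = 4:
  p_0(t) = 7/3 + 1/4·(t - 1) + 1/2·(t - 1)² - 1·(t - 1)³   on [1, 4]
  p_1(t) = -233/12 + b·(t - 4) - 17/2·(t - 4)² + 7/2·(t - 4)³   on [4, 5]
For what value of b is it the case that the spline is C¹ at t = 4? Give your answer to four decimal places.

p_0'(t) = 1/4 + 1·(t - 1) - 3·(t - 1)², so p_0'(4) = -95/4. On the right, p_1'(4) = b, so b = -95/4.

-23.7500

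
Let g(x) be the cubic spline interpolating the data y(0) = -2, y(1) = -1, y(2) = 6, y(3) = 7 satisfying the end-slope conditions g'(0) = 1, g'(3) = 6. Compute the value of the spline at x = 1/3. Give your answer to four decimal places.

Let m_i = g''(x_i). Step sizes h_i = 1, 1, 1; slopes of the chords Δ_i = (y_(i+1) - y_i)/h_i = 1, 7, 1.
  1·m_0 + 4·m_1 + 1·m_2 = 6(Δ_1 - Δ_0) = 36
  1·m_1 + 4·m_2 + 1·m_3 = 6(Δ_2 - Δ_1) = -36
Clamped end conditions give two more equations: 2h_0·m_0 + h_0·m_1 = 6(Δ_0 - g'(0)) = 0 and h_2·m_2 + 2h_2·m_3 = 6(g'(3) - Δ_2) = 30.
Hence m_0 = -118/15, m_1 = 236/15, m_2 = -286/15, m_3 = 368/15.
On [0, 1], g(x) = -2 + 1·x - 59/15·x² + 59/15·x³.
With x = 1/3: g(1/3) = -793/405.

-1.9580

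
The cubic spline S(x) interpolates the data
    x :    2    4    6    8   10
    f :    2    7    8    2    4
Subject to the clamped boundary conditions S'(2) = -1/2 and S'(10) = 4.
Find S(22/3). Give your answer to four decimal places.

3.8280

Let σ_i = S''(x_i). Step sizes h_i = 2, 2, 2, 2; slopes of the chords Δ_i = (y_(i+1) - y_i)/h_i = 5/2, 1/2, -3, 1.
  2·σ_0 + 8·σ_1 + 2·σ_2 = 6(Δ_1 - Δ_0) = -12
  2·σ_1 + 8·σ_2 + 2·σ_3 = 6(Δ_2 - Δ_1) = -21
  2·σ_2 + 8·σ_3 + 2·σ_4 = 6(Δ_3 - Δ_2) = 24
Clamped end conditions give two more equations: 2h_0·σ_0 + h_0·σ_1 = 6(Δ_0 - S'(2)) = 18 and h_3·σ_3 + 2h_3·σ_4 = 6(S'(10) - Δ_3) = 18.
Solving: σ_0 = 627/112, σ_1 = -123/56, σ_2 = -45/16, σ_3 = 165/56, σ_4 = 339/112.
On [6, 8], S(x) = 8 - 59/28·(x - 6) - 45/32·(x - 6)² + 215/448·(x - 6)³.
With (x - 6) = 4/3: S(22/3) = 1447/378.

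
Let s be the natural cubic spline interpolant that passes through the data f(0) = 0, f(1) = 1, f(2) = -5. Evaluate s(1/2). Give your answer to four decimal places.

With σ_i denoting the second derivative at x_i, h_i = 1, 1, and Δ_i = (y_(i+1) − y_i)/h_i = 1, -6:
  1·σ_0 + 4·σ_1 + 1·σ_2 = 6(Δ_1 - Δ_0) = -42
Natural end conditions: σ_0 = σ_2 = 0.
Hence σ_0 = 0, σ_1 = -21/2, σ_2 = 0.
On [0, 1], s(x) = 0 + 11/4·x + 0·x² - 7/4·x³.
With x = 1/2: s(1/2) = 37/32.

1.1563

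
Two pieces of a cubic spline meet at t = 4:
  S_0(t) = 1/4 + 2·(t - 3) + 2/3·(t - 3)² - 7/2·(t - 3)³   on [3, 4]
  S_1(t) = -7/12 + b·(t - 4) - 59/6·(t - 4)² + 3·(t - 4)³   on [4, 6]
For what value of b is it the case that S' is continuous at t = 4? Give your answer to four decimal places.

-7.1667

S_0'(t) = 2 + 4/3·(t - 3) - 21/2·(t - 3)², so S_0'(4) = -43/6. On the right, S_1'(4) = b, so b = -43/6.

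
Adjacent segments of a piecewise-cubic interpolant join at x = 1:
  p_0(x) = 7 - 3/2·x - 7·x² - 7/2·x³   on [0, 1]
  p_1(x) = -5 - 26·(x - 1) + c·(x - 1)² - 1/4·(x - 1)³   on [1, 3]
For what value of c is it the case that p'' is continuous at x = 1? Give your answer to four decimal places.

-17.5000

p_0''(x) = -14 - 21·x, so p_0''(1) = -35. On the right, p_1''(1) = 2c, so c = -35/2.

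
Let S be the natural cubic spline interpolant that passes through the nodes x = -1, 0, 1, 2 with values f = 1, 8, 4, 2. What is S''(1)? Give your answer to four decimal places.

Write M_i for S''(x_i). With h_i = 1, 1, 1 and divided differences Δ_i = 7, -4, -2, the continuity of S' gives the tridiagonal system
  1·M_0 + 4·M_1 + 1·M_2 = 6(Δ_1 - Δ_0) = -66
  1·M_1 + 4·M_2 + 1·M_3 = 6(Δ_2 - Δ_1) = 12
Natural end conditions: M_0 = M_3 = 0.
Forward elimination and back-substitution give M_0 = 0, M_1 = -92/5, M_2 = 38/5, M_3 = 0.

7.6000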